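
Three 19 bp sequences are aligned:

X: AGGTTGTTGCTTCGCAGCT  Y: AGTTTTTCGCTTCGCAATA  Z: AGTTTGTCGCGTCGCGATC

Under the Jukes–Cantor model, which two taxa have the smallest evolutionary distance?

X–Y: 6/19 differ, p = 0.316, d = 0.410.
X–Z: 7/19 differ, p = 0.368, d = 0.507.
Y–Z: 4/19 differ, p = 0.211, d = 0.247.
The smallest distance is between Y and Z.

Y and Z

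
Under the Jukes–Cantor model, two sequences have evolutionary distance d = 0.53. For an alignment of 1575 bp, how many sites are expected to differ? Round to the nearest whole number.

599

Invert JC69: p = (3/4)(1 − e^(−4d/3)) = 0.75 × (1 − e^(-0.706667)) = 0.75 × (1 − 0.493286) = 0.380036.
Expected differing sites = pL ≈ 0.380036 × 1575 = 598.5567 ≈ 599.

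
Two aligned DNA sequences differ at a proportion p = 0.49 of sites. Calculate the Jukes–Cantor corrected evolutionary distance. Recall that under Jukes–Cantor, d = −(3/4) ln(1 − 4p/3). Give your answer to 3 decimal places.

0.795

d = −(3/4) ln(1 − 4p/3) = −0.75 ln(1 − 0.653333) = −0.75 ln(0.346667)
  = −0.75 × (-1.059391) = 0.794543 substitutions/site.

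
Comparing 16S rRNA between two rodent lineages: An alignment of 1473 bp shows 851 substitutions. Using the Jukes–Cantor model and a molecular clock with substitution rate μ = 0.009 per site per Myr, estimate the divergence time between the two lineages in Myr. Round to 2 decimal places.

p = 851/1473 ≈ 0.577733.
d = −(3/4) ln(1 − 4p/3) = −0.75 ln(1 − 0.770311) = −0.75 ln(0.229689)
  = −0.75 × (-1.471029) = 1.103272 substitutions/site.
Under a molecular clock d = 2μt, so t = d/(2μ) = 1.103272 / (2 × 0.009) = 61.29 Myr.

61.29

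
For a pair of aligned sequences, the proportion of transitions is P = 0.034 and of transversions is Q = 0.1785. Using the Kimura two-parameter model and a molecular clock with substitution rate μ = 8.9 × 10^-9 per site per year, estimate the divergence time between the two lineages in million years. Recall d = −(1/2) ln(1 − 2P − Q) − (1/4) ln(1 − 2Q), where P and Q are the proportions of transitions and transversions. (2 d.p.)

14.15

Under the Kimura two-parameter model, d = −½ ln(1 − 2P − Q) − ¼ ln(1 − 2Q).
1 − 2P − Q = 0.7535, giving −½ ln(0.7535) = 0.141513.
1 − 2Q = 0.643, giving −¼ ln(0.643) = 0.110403.
d = 0.141513 + 0.110403 = 0.251916.
Under a molecular clock d = 2μt, so t = d/(2μ) = 0.251916 / (2 × 8.9 × 10^-9) = 14.15 million years.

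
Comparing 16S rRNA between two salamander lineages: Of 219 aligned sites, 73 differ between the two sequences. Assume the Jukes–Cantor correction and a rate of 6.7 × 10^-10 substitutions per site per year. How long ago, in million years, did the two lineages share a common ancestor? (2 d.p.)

328.99

p = 73/219 ≈ 0.333333.
d = −(3/4) ln(1 − 4p/3) = −0.75 ln(1 − 0.444444) = −0.75 ln(0.555556)
  = −0.75 × (-0.587786) = 0.440840 substitutions/site.
Under a molecular clock d = 2μt, so t = d/(2μ) = 0.440840 / (2 × 6.7 × 10^-10) = 328.99 million years.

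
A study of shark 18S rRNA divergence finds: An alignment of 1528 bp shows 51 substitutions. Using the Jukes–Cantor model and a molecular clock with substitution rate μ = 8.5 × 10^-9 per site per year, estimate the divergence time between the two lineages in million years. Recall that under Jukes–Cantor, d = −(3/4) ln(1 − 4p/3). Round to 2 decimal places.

p = 51/1528 ≈ 0.033377.
d = −(3/4) ln(1 − 4p/3) = −0.75 ln(1 − 0.044503) = −0.75 ln(0.955497)
  = −0.75 × (-0.045524) = 0.034143 substitutions/site.
Under a molecular clock d = 2μt, so t = d/(2μ) = 0.034143 / (2 × 8.5 × 10^-9) = 2.01 million years.

2.01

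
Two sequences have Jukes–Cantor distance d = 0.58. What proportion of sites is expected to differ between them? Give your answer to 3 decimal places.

p = (3/4)(1 − e^(−4d/3)) = 0.75 × (1 − e^(-0.773333)) = 0.75 × (1 − 0.461472) = 0.403896.

0.404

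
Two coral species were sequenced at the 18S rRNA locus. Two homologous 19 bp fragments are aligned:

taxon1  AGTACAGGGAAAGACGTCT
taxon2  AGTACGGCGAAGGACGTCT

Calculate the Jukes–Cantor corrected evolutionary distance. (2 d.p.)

The sequences differ at 3 of 19 sites (6, 8, 12), so p = 3/19 ≈ 0.157895.
d = −(3/4) ln(1 − 4p/3) = −0.75 ln(1 − 0.210527) = −0.75 ln(0.789473)
  = −0.75 × (-0.236390) = 0.177293 substitutions/site.

0.18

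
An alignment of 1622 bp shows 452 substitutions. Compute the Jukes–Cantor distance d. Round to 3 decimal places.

p = 452/1622 ≈ 0.278668.
d = −(3/4) ln(1 − 4p/3) = −0.75 ln(1 − 0.371557) = −0.75 ln(0.628443)
  = −0.75 × (-0.464510) = 0.348383 substitutions/site.

0.348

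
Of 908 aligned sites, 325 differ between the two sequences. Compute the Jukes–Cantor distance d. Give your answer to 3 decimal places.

p = 325/908 ≈ 0.35793.
d = −(3/4) ln(1 − 4p/3) = −0.75 ln(1 − 0.47724) = −0.75 ln(0.52276)
  = −0.75 × (-0.648633) = 0.486475 substitutions/site.

0.486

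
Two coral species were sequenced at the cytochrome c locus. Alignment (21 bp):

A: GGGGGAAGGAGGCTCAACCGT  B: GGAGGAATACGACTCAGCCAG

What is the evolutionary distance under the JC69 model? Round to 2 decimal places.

0.53

The sequences differ at 8 of 21 sites (3, 8, 9, 10, 12, 17, 20, 21), so p = 8/21 ≈ 0.380952.
d = −(3/4) ln(1 − 4p/3) = −0.75 ln(1 − 0.507936) = −0.75 ln(0.492064)
  = −0.75 × (-0.709146) = 0.531860 substitutions/site.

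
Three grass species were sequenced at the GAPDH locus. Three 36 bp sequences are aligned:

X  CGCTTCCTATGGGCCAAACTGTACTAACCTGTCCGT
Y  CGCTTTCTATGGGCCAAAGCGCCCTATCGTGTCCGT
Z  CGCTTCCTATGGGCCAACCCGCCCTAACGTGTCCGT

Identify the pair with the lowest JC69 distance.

X–Y: 7/36 differ, p = 0.194, d = 0.225.
X–Z: 5/36 differ, p = 0.139, d = 0.154.
Y–Z: 4/36 differ, p = 0.111, d = 0.120.
The smallest distance is between Y and Z.

Y and Z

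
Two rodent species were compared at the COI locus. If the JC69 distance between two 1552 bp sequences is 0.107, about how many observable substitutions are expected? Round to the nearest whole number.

Invert JC69: p = (3/4)(1 − e^(−4d/3)) = 0.75 × (1 − e^(-0.142667)) = 0.75 × (1 − 0.867043) = 0.099718.
Expected differing sites = pL ≈ 0.099718 × 1552 = 154.762336 ≈ 155.

155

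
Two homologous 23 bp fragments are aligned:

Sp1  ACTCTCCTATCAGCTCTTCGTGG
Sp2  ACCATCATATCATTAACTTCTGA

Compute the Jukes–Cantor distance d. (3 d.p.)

0.761

The sequences differ at 11 of 23 sites, so p = 11/23 ≈ 0.478261.
d = −(3/4) ln(1 − 4p/3) = −0.75 ln(1 − 0.637681) = −0.75 ln(0.362319)
  = −0.75 × (-1.015230) = 0.761423 substitutions/site.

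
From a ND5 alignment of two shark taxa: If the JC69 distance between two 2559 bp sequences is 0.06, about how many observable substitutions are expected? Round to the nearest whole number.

148

Invert JC69: p = (3/4)(1 − e^(−4d/3)) = 0.75 × (1 − e^(-0.08)) = 0.75 × (1 − 0.923116) = 0.057663.
Expected differing sites = pL ≈ 0.057663 × 2559 = 147.559617 ≈ 148.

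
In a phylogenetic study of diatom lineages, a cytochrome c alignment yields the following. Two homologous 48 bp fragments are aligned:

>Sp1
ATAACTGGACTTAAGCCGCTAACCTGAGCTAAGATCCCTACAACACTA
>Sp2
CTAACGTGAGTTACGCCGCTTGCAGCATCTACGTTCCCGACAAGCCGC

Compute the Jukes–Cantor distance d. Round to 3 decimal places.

The sequences differ at 18 of 48 sites, so p = 18/48 = 0.375.
d = −(3/4) ln(1 − 4p/3) = −0.75 ln(1 − 0.5) = −0.75 ln(0.5)
  = −0.75 × (-0.693147) = 0.519860 substitutions/site.

0.520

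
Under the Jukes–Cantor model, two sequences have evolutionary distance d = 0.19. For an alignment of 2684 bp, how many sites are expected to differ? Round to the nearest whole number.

Invert JC69: p = (3/4)(1 − e^(−4d/3)) = 0.75 × (1 − e^(-0.253333)) = 0.75 × (1 − 0.776209) = 0.167843.
Expected differing sites = pL ≈ 0.167843 × 2684 = 450.490612 ≈ 450.

450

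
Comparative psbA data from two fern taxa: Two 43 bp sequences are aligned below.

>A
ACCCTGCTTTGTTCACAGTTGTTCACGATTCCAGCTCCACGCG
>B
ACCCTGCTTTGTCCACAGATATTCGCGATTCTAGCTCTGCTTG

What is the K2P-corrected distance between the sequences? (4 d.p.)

Of 43 sites, 7 differences are transitions and 2 are transversions, so P = 7/43 ≈ 0.162791 and Q = 2/43 ≈ 0.046512.
Under the Kimura two-parameter model, d = −½ ln(1 − 2P − Q) − ¼ ln(1 − 2Q).
1 − 2P − Q = 0.627906, giving −½ ln(0.627906) = 0.232682.
1 − 2Q = 0.906976, giving −¼ ln(0.906976) = 0.024410.
d = 0.232682 + 0.024410 = 0.257092.

0.2571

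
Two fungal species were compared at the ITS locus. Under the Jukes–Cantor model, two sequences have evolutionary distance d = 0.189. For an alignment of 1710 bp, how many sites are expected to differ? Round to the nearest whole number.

Invert JC69: p = (3/4)(1 − e^(−4d/3)) = 0.75 × (1 − e^(-0.252)) = 0.75 × (1 − 0.777245) = 0.167066.
Expected differing sites = pL ≈ 0.167066 × 1710 = 285.68286 ≈ 286.

286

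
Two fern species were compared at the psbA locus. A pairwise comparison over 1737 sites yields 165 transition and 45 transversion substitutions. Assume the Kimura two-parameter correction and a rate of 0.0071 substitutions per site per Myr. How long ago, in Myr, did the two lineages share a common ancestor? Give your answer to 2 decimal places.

9.50

P = 165/1737 ≈ 0.094991 and Q = 45/1737 ≈ 0.025907.
Under the Kimura two-parameter model, d = −½ ln(1 − 2P − Q) − ¼ ln(1 − 2Q).
1 − 2P − Q = 0.784111, giving −½ ln(0.784111) = 0.121602.
1 − 2Q = 0.948186, giving −¼ ln(0.948186) = 0.013301.
d = 0.121602 + 0.013301 = 0.134903.
Under a molecular clock d = 2μt, so t = d/(2μ) = 0.134903 / (2 × 0.0071) = 9.50 Myr.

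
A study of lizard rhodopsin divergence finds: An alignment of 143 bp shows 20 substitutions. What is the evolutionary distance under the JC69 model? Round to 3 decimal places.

p = 20/143 ≈ 0.13986.
d = −(3/4) ln(1 − 4p/3) = −0.75 ln(1 − 0.18648) = −0.75 ln(0.81352)
  = −0.75 × (-0.206385) = 0.154789 substitutions/site.

0.155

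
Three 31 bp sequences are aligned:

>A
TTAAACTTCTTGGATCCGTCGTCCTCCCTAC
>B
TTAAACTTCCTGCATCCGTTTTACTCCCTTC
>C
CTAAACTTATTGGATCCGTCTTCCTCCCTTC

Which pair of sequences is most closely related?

A and C

A–B: 6/31 differ, p = 0.194, d = 0.224.
A–C: 4/31 differ, p = 0.129, d = 0.142.
B–C: 6/31 differ, p = 0.194, d = 0.224.
The smallest distance is between A and C.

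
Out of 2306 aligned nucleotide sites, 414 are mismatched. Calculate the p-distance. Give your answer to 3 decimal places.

p = 414/2306 = 0.179531… ≈ 0.180 (to 3 d.p.).

0.180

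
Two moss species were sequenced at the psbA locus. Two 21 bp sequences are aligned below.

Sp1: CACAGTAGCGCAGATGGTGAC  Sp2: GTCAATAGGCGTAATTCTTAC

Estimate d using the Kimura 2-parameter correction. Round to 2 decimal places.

0.97

Of 21 sites, 2 differences are transitions and 9 are transversions, so P = 2/21 ≈ 0.095238 and Q = 9/21 ≈ 0.428571.
Under the Kimura two-parameter model, d = −½ ln(1 − 2P − Q) − ¼ ln(1 − 2Q).
1 − 2P − Q = 0.380953, giving −½ ln(0.380953) = 0.482540.
1 − 2Q = 0.142858, giving −¼ ln(0.142858) = 0.486476.
d = 0.482540 + 0.486476 = 0.969016.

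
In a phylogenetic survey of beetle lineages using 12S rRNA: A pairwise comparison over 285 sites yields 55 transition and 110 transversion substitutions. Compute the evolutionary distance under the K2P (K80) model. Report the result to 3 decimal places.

P = 55/285 ≈ 0.192982 and Q = 110/285 ≈ 0.385965.
Under the Kimura two-parameter model, d = −½ ln(1 − 2P − Q) − ¼ ln(1 − 2Q).
1 − 2P − Q = 0.228071, giving −½ ln(0.228071) = 0.739049.
1 − 2Q = 0.22807, giving −¼ ln(0.22807) = 0.369526.
d = 0.739049 + 0.369526 = 1.108575.

1.109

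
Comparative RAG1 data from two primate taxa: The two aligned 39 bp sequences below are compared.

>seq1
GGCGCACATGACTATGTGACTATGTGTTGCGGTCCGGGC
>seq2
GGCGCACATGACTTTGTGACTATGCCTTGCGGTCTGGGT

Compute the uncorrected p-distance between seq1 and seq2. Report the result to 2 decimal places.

The sequences differ at 5 of 39 positions (sites 14, 25, 26, 35, 39).
p = 5/39 = 0.128205… ≈ 0.13 (to 2 d.p.).

0.13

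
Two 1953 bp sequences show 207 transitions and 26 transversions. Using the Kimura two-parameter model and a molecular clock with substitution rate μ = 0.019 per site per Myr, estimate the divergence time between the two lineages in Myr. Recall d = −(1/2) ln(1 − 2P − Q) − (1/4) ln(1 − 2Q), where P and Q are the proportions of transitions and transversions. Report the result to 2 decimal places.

P = 207/1953 ≈ 0.105991 and Q = 26/1953 ≈ 0.013313.
Under the Kimura two-parameter model, d = −½ ln(1 − 2P − Q) − ¼ ln(1 − 2Q).
1 − 2P − Q = 0.774705, giving −½ ln(0.774705) = 0.127636.
1 − 2Q = 0.973374, giving −¼ ln(0.973374) = 0.006747.
d = 0.127636 + 0.006747 = 0.134383.
Under a molecular clock d = 2μt, so t = d/(2μ) = 0.134383 / (2 × 0.019) = 3.54 Myr.

3.54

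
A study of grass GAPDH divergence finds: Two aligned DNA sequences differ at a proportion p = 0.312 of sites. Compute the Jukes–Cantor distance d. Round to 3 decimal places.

d = −(3/4) ln(1 − 4p/3) = −0.75 ln(1 − 0.416) = −0.75 ln(0.584)
  = −0.75 × (-0.537854) = 0.403391 substitutions/site.

0.403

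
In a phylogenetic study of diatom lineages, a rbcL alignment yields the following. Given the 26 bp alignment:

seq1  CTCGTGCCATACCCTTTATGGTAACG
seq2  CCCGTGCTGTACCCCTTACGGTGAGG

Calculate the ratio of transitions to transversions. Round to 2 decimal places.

Transitions are A↔G and C↔T; transversions are all other mismatches.
Transitions: 6. Transversions: 1.
R = 6/1 = 6.00.

6.00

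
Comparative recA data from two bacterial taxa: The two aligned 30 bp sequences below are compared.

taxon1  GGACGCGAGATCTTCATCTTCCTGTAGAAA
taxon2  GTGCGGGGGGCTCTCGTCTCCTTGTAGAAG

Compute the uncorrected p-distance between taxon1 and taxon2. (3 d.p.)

0.400

The sequences differ at 12 of 30 positions.
p = 12/30 = 0.400.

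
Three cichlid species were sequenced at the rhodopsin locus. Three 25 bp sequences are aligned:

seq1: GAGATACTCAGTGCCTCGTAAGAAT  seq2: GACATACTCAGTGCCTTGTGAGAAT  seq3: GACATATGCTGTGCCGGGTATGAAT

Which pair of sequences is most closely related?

seq1–seq2: 3/25 differ, p = 0.120, d = 0.131.
seq1–seq3: 7/25 differ, p = 0.280, d = 0.351.
seq2–seq3: 7/25 differ, p = 0.280, d = 0.351.
The smallest distance is between seq1 and seq2.

seq1 and seq2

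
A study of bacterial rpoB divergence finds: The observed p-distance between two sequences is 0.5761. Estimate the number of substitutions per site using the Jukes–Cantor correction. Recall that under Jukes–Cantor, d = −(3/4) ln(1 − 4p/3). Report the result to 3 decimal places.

d = −(3/4) ln(1 − 4p/3) = −0.75 ln(1 − 0.768133) = −0.75 ln(0.231867)
  = −0.75 × (-1.461591) = 1.096193 substitutions/site.

1.096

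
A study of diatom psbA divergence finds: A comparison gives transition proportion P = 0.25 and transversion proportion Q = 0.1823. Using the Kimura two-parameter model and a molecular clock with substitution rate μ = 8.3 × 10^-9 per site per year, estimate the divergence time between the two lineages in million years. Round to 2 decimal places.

Under the Kimura two-parameter model, d = −½ ln(1 − 2P − Q) − ¼ ln(1 − 2Q).
1 − 2P − Q = 0.3177, giving −½ ln(0.3177) = 0.573324.
1 − 2Q = 0.6354, giving −¼ ln(0.6354) = 0.113375.
d = 0.573324 + 0.113375 = 0.686699.
Under a molecular clock d = 2μt, so t = d/(2μ) = 0.686699 / (2 × 8.3 × 10^-9) = 41.37 million years.

41.37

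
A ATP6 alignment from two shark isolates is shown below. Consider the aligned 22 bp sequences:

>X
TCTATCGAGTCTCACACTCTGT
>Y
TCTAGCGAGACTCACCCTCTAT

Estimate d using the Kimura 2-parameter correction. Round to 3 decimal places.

0.209

Of 22 sites, 1 differences are transitions and 3 are transversions, so P = 1/22 ≈ 0.045455 and Q = 3/22 ≈ 0.136364.
Under the Kimura two-parameter model, d = −½ ln(1 − 2P − Q) − ¼ ln(1 − 2Q).
1 − 2P − Q = 0.772726, giving −½ ln(0.772726) = 0.128915.
1 − 2Q = 0.727272, giving −¼ ln(0.727272) = 0.079614.
d = 0.128915 + 0.079614 = 0.208529.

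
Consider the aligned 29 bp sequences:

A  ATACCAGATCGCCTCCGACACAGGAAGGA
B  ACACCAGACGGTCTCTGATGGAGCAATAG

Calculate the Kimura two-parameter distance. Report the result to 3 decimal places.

0.666

Of 29 sites, 8 differences are transitions and 4 are transversions, so P = 8/29 ≈ 0.275862 and Q = 4/29 ≈ 0.137931.
Under the Kimura two-parameter model, d = −½ ln(1 − 2P − Q) − ¼ ln(1 − 2Q).
1 − 2P − Q = 0.310345, giving −½ ln(0.310345) = 0.585035.
1 − 2Q = 0.724138, giving −¼ ln(0.724138) = 0.080693.
d = 0.585035 + 0.080693 = 0.665728.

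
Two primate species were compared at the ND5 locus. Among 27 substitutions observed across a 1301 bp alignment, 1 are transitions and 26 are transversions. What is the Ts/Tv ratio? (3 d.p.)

0.038

R = 1/26 = 0.038461… ≈ 0.038 (to 3 d.p.).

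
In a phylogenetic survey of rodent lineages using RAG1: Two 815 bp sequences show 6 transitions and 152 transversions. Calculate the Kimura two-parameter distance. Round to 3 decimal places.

P = 6/815 ≈ 0.007362 and Q = 152/815 ≈ 0.186503.
Under the Kimura two-parameter model, d = −½ ln(1 − 2P − Q) − ¼ ln(1 − 2Q).
1 − 2P − Q = 0.798773, giving −½ ln(0.798773) = 0.112339.
1 − 2Q = 0.626994, giving −¼ ln(0.626994) = 0.116705.
d = 0.112339 + 0.116705 = 0.229044.

0.229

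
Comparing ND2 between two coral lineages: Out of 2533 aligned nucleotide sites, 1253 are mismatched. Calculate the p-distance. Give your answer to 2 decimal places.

0.49

p = 1253/2533 = 0.494670… ≈ 0.49 (to 2 d.p.).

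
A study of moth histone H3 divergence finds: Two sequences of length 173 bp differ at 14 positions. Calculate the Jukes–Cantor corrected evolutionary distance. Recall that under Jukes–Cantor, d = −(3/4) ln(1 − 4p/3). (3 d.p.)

p = 14/173 ≈ 0.080925.
d = −(3/4) ln(1 − 4p/3) = −0.75 ln(1 − 0.1079) = −0.75 ln(0.8921)
  = −0.75 × (-0.114177) = 0.085633 substitutions/site.

0.086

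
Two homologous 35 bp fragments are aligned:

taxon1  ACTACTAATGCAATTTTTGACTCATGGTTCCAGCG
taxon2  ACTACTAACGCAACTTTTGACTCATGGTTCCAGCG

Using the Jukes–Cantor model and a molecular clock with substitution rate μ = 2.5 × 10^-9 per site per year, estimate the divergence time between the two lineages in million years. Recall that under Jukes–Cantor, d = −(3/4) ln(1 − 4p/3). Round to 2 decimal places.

11.89

The sequences differ at 2 of 35 sites (9, 14), so p = 2/35 ≈ 0.057143.
d = −(3/4) ln(1 − 4p/3) = −0.75 ln(1 − 0.076191) = −0.75 ln(0.923809)
  = −0.75 × (-0.079250) = 0.059438 substitutions/site.
Under a molecular clock d = 2μt, so t = d/(2μ) = 0.059438 / (2 × 2.5 × 10^-9) = 11.89 million years.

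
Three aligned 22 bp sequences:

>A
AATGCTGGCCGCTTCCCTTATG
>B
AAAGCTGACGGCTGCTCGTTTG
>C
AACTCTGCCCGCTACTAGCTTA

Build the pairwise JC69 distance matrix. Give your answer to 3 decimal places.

d(A,B) = 0.414, d(A,C) = 0.699, d(B,C) = 0.497

A–B: 7/22 sites differ → p ≈ 0.318182, d = −0.75 ln(1 − 0.424243) = 0.414052 ≈ 0.414.
A–C: 10/22 sites differ → p ≈ 0.454545, d = −0.75 ln(1 − 0.60606) = 0.698667 ≈ 0.699.
B–C: 8/22 sites differ → p ≈ 0.363636, d = −0.75 ln(1 − 0.484848) = 0.497470 ≈ 0.497.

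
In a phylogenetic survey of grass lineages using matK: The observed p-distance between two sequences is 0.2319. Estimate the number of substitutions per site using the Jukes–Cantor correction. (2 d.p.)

d = −(3/4) ln(1 − 4p/3) = −0.75 ln(1 − 0.3092) = −0.75 ln(0.6908)
  = −0.75 × (-0.369905) = 0.277429 substitutions/site.

0.28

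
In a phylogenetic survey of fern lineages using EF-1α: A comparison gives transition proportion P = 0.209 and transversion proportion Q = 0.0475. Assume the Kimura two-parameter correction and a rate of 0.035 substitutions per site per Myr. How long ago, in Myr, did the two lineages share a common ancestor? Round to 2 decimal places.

4.83

Under the Kimura two-parameter model, d = −½ ln(1 − 2P − Q) − ¼ ln(1 − 2Q).
1 − 2P − Q = 0.5345, giving −½ ln(0.5345) = 0.313212.
1 − 2Q = 0.905, giving −¼ ln(0.905) = 0.024955.
d = 0.313212 + 0.024955 = 0.338167.
Under a molecular clock d = 2μt, so t = d/(2μ) = 0.338167 / (2 × 0.035) = 4.83 Myr.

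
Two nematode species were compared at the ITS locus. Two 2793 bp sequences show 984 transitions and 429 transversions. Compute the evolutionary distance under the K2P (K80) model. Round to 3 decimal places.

P = 984/2793 ≈ 0.352309 and Q = 429/2793 ≈ 0.153598.
Under the Kimura two-parameter model, d = −½ ln(1 − 2P − Q) − ¼ ln(1 − 2Q).
1 − 2P − Q = 0.141784, giving −½ ln(0.141784) = 0.976725.
1 − 2Q = 0.692804, giving −¼ ln(0.692804) = 0.091752.
d = 0.976725 + 0.091752 = 1.068477.

1.068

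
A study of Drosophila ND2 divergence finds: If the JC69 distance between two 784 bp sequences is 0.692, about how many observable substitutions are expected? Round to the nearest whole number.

Invert JC69: p = (3/4)(1 − e^(−4d/3)) = 0.75 × (1 − e^(-0.922667)) = 0.75 × (1 − 0.397458) = 0.451907.
Expected differing sites = pL ≈ 0.451907 × 784 = 354.295088 ≈ 354.

354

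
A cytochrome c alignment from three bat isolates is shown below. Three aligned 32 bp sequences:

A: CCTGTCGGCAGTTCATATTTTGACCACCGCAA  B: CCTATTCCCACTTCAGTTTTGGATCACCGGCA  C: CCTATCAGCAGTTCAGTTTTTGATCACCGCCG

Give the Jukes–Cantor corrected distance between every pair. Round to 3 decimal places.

d(A,B) = 0.460, d(A,C) = 0.259, d(B,C) = 0.259

A–B: 11/32 sites differ → p = 0.34375, d = −0.75 ln(1 − 0.458333) = 0.459828 ≈ 0.460.
A–C: 7/32 sites differ → p = 0.21875, d = −0.75 ln(1 − 0.291667) = 0.258631 ≈ 0.259.
B–C: 7/32 sites differ → p = 0.21875, d = −0.75 ln(1 − 0.291667) = 0.258631 ≈ 0.259.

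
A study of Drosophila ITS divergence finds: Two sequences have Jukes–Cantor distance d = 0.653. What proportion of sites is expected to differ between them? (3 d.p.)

0.436

p = (3/4)(1 − e^(−4d/3)) = 0.75 × (1 − e^(-0.870667)) = 0.75 × (1 − 0.418672) = 0.435996.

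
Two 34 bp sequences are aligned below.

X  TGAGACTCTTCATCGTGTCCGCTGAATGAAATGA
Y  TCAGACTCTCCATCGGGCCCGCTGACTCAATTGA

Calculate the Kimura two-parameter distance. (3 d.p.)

0.241

Of 34 sites, 2 differences are transitions and 5 are transversions, so P = 2/34 ≈ 0.058824 and Q = 5/34 ≈ 0.147059.
Under the Kimura two-parameter model, d = −½ ln(1 − 2P − Q) − ¼ ln(1 − 2Q).
1 − 2P − Q = 0.735293, giving −½ ln(0.735293) = 0.153743.
1 − 2Q = 0.705882, giving −¼ ln(0.705882) = 0.087077.
d = 0.153743 + 0.087077 = 0.240820.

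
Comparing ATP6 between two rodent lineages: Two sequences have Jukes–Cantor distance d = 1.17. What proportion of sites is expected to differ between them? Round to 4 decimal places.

p = (3/4)(1 − e^(−4d/3)) = 0.75 × (1 − e^(-1.56)) = 0.75 × (1 − 0.210136) = 0.592398.

0.5924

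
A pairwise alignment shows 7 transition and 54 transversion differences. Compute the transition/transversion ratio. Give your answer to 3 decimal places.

0.130

R = 7/54 = 0.129629… ≈ 0.130 (to 3 d.p.).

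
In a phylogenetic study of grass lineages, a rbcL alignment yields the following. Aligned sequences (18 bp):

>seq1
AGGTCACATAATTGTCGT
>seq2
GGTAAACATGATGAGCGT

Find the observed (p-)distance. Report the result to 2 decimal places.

0.44

The sequences differ at 8 of 18 positions (sites 1, 3, 4, 5, 10, 13, 14, 15).
p = 8/18 = 0.444444… ≈ 0.44 (to 2 d.p.).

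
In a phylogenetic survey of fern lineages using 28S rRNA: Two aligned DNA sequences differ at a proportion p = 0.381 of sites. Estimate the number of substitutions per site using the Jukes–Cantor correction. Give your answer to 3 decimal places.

d = −(3/4) ln(1 − 4p/3) = −0.75 ln(1 − 0.508) = −0.75 ln(0.492)
  = −0.75 × (-0.709277) = 0.531958 substitutions/site.

0.532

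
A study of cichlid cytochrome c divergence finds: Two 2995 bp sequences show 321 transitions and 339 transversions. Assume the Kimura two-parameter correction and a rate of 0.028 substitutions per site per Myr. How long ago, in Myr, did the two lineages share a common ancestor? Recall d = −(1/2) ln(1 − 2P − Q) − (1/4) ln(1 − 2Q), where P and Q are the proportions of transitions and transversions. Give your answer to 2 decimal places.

P = 321/2995 ≈ 0.107179 and Q = 339/2995 ≈ 0.113189.
Under the Kimura two-parameter model, d = −½ ln(1 − 2P − Q) − ¼ ln(1 − 2Q).
1 − 2P − Q = 0.672453, giving −½ ln(0.672453) = 0.198412.
1 − 2Q = 0.773622, giving −¼ ln(0.773622) = 0.064168.
d = 0.198412 + 0.064168 = 0.262580.
Under a molecular clock d = 2μt, so t = d/(2μ) = 0.262580 / (2 × 0.028) = 4.69 Myr.

4.69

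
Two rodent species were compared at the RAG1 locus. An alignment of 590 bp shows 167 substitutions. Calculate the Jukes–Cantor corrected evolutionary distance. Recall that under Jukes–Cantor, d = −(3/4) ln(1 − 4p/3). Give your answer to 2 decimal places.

p = 167/590 ≈ 0.283051.
d = −(3/4) ln(1 − 4p/3) = −0.75 ln(1 − 0.377401) = −0.75 ln(0.622599)
  = −0.75 × (-0.473853) = 0.355390 substitutions/site.

0.36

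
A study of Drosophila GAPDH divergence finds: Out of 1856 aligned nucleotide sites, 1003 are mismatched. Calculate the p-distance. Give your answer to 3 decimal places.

p = 1003/1856 = 0.540409… ≈ 0.540 (to 3 d.p.).

0.540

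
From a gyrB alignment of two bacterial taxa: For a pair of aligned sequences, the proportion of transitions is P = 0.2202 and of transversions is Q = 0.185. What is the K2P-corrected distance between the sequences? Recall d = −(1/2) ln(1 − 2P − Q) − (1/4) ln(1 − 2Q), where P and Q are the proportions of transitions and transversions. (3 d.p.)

Under the Kimura two-parameter model, d = −½ ln(1 − 2P − Q) − ¼ ln(1 − 2Q).
1 − 2P − Q = 0.3746, giving −½ ln(0.3746) = 0.490948.
1 − 2Q = 0.63, giving −¼ ln(0.63) = 0.115509.
d = 0.490948 + 0.115509 = 0.606457.

0.606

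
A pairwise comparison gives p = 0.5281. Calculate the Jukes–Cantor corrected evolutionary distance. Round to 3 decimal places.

d = −(3/4) ln(1 − 4p/3) = −0.75 ln(1 − 0.704133) = −0.75 ln(0.295867)
  = −0.75 × (-1.217845) = 0.913384 substitutions/site.

0.913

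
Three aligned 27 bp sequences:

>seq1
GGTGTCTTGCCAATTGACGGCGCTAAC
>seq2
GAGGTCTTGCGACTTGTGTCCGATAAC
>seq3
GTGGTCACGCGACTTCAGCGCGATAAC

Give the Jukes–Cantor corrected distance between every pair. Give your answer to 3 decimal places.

d(seq1,seq2) = 0.441, d(seq1,seq3) = 0.511, d(seq2,seq3) = 0.318

seq1–seq2: 9/27 sites differ → p ≈ 0.333333, d = −0.75 ln(1 − 0.444444) = 0.440839 ≈ 0.441.
seq1–seq3: 10/27 sites differ → p ≈ 0.37037, d = −0.75 ln(1 − 0.493827) = 0.510658 ≈ 0.511.
seq2–seq3: 7/27 sites differ → p ≈ 0.259259, d = −0.75 ln(1 − 0.345679) = 0.318118 ≈ 0.318.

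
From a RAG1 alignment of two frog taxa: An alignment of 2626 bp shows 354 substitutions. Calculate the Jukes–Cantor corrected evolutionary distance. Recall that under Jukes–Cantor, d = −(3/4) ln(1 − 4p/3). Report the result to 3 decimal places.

0.149

p = 354/2626 ≈ 0.134806.
d = −(3/4) ln(1 − 4p/3) = −0.75 ln(1 − 0.179741) = −0.75 ln(0.820259)
  = −0.75 × (-0.198135) = 0.148601 substitutions/site.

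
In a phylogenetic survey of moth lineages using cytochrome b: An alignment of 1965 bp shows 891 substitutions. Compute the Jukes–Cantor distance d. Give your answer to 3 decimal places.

0.696

p = 891/1965 ≈ 0.453435.
d = −(3/4) ln(1 − 4p/3) = −0.75 ln(1 − 0.60458) = −0.75 ln(0.39542)
  = −0.75 × (-0.927807) = 0.695855 substitutions/site.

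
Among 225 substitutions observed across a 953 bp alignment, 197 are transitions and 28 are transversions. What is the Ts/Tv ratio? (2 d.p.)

R = 197/28 = 7.035714… ≈ 7.04 (to 2 d.p.).

7.04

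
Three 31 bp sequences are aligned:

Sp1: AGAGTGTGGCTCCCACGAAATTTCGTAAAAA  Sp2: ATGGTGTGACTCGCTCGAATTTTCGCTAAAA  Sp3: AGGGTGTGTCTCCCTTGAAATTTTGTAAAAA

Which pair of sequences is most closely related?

Sp1 and Sp3

Sp1–Sp2: 8/31 differ, p = 0.258, d = 0.316.
Sp1–Sp3: 5/31 differ, p = 0.161, d = 0.182.
Sp2–Sp3: 8/31 differ, p = 0.258, d = 0.316.
The smallest distance is between Sp1 and Sp3.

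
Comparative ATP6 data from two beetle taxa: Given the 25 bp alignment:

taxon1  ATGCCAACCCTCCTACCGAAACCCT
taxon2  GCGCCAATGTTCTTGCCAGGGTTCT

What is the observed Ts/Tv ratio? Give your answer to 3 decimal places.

Transitions are A↔G and C↔T; transversions are all other mismatches.
Transitions: 12. Transversions: 1.
R = 12/1 = 12.000.

12.000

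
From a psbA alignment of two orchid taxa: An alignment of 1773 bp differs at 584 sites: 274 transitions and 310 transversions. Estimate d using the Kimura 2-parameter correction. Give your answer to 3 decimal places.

0.438

P = 274/1773 ≈ 0.15454 and Q = 310/1773 ≈ 0.174845.
Under the Kimura two-parameter model, d = −½ ln(1 − 2P − Q) − ¼ ln(1 − 2Q).
1 − 2P − Q = 0.516075, giving −½ ln(0.516075) = 0.330752.
1 − 2Q = 0.65031, giving −¼ ln(0.65031) = 0.107577.
d = 0.330752 + 0.107577 = 0.438329.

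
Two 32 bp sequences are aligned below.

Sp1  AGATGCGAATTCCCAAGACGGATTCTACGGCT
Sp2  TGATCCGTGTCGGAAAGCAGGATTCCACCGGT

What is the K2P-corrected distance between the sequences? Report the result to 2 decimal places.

0.59

Of 32 sites, 3 differences are transitions and 10 are transversions, so P = 3/32 = 0.09375 and Q = 10/32 = 0.3125.
Under the Kimura two-parameter model, d = −½ ln(1 − 2P − Q) − ¼ ln(1 − 2Q).
1 − 2P − Q = 0.5, giving −½ ln(0.5) = 0.346574.
1 − 2Q = 0.375, giving −¼ ln(0.375) = 0.245207.
d = 0.346574 + 0.245207 = 0.591781.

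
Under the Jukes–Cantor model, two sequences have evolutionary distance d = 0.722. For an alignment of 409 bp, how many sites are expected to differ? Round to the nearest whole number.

Invert JC69: p = (3/4)(1 − e^(−4d/3)) = 0.75 × (1 − e^(-0.962667)) = 0.75 × (1 − 0.381873) = 0.463595.
Expected differing sites = pL ≈ 0.463595 × 409 = 189.610355 ≈ 190.

190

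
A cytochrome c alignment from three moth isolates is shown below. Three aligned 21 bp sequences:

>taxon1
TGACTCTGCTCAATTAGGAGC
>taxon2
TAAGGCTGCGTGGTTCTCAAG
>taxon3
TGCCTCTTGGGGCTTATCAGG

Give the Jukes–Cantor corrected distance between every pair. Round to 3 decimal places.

taxon1–taxon2: 12/21 sites differ → p ≈ 0.571429, d = −0.75 ln(1 − 0.761905) = 1.076314 ≈ 1.076.
taxon1–taxon3: 10/21 sites differ → p ≈ 0.47619, d = −0.75 ln(1 − 0.63492) = 0.755729 ≈ 0.756.
taxon2–taxon3: 10/21 sites differ → p ≈ 0.47619, d = −0.75 ln(1 − 0.63492) = 0.755729 ≈ 0.756.

d(taxon1,taxon2) = 1.076, d(taxon1,taxon3) = 0.756, d(taxon2,taxon3) = 0.756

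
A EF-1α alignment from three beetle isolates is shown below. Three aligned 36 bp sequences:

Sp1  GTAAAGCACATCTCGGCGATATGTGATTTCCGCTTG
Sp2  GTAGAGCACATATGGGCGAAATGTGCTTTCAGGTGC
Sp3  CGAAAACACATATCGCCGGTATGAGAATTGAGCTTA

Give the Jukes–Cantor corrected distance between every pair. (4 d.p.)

d(Sp1,Sp2) = 0.3041, d(Sp1,Sp3) = 0.3924, d(Sp2,Sp3) = 0.6082

Sp1–Sp2: 9/36 sites differ → p = 0.25, d = −0.75 ln(1 − 0.333333) = 0.304098 ≈ 0.3041.
Sp1–Sp3: 11/36 sites differ → p ≈ 0.305556, d = −0.75 ln(1 − 0.407408) = 0.392437 ≈ 0.3924.
Sp2–Sp3: 15/36 sites differ → p ≈ 0.416667, d = −0.75 ln(1 − 0.555556) = 0.608198 ≈ 0.6082.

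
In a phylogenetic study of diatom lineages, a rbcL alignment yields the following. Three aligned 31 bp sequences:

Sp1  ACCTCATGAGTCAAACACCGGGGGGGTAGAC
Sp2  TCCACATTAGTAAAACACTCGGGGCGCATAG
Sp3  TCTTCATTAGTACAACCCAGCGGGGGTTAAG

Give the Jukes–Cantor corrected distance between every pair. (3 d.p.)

d(Sp1,Sp2) = 0.422, d(Sp1,Sp3) = 0.481, d(Sp2,Sp3) = 0.481

Sp1–Sp2: 10/31 sites differ → p ≈ 0.322581, d = −0.75 ln(1 − 0.430108) = 0.421731 ≈ 0.422.
Sp1–Sp3: 11/31 sites differ → p ≈ 0.354839, d = −0.75 ln(1 − 0.473119) = 0.480585 ≈ 0.481.
Sp2–Sp3: 11/31 sites differ → p ≈ 0.354839, d = −0.75 ln(1 − 0.473119) = 0.480585 ≈ 0.481.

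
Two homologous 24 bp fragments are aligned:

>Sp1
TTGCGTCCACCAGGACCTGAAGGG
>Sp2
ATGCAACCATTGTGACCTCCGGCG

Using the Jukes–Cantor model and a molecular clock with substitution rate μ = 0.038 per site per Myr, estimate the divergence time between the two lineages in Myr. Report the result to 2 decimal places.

The sequences differ at 11 of 24 sites, so p = 11/24 ≈ 0.458333.
d = −(3/4) ln(1 − 4p/3) = −0.75 ln(1 − 0.611111) = −0.75 ln(0.388889)
  = −0.75 × (-0.944461) = 0.708346 substitutions/site.
Under a molecular clock d = 2μt, so t = d/(2μ) = 0.708346 / (2 × 0.038) = 9.32 Myr.

9.32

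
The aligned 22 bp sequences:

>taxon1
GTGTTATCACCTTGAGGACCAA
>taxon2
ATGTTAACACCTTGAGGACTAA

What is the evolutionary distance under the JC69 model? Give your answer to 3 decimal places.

The sequences differ at 3 of 22 sites (1, 7, 20), so p = 3/22 ≈ 0.136364.
d = −(3/4) ln(1 − 4p/3) = −0.75 ln(1 − 0.181819) = −0.75 ln(0.818181)
  = −0.75 × (-0.200672) = 0.150504 substitutions/site.

0.151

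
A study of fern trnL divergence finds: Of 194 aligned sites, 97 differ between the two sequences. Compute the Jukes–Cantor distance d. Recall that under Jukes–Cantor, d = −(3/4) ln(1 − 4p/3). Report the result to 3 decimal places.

p = 97/194 = 0.5.
d = −(3/4) ln(1 − 4p/3) = −0.75 ln(1 − 0.666667) = −0.75 ln(0.333333)
  = −0.75 × (-1.098613) = 0.823960 substitutions/site.

0.824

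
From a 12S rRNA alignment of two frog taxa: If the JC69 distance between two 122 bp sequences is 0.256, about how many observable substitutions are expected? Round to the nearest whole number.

26

Invert JC69: p = (3/4)(1 − e^(−4d/3)) = 0.75 × (1 − e^(-0.341333)) = 0.75 × (1 − 0.710822) = 0.216884.
Expected differing sites = pL ≈ 0.216884 × 122 = 26.459848 ≈ 26.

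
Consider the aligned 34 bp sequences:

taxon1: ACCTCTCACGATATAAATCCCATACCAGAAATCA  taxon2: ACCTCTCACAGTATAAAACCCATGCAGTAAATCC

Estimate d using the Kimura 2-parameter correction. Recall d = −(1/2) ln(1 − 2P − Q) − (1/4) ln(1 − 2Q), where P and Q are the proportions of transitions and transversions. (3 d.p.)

0.285

Of 34 sites, 4 differences are transitions and 4 are transversions, so P = 4/34 ≈ 0.117647 and Q = 4/34 ≈ 0.117647.
Under the Kimura two-parameter model, d = −½ ln(1 − 2P − Q) − ¼ ln(1 − 2Q).
1 − 2P − Q = 0.647059, giving −½ ln(0.647059) = 0.217659.
1 − 2Q = 0.764706, giving −¼ ln(0.764706) = 0.067066.
d = 0.217659 + 0.067066 = 0.284725.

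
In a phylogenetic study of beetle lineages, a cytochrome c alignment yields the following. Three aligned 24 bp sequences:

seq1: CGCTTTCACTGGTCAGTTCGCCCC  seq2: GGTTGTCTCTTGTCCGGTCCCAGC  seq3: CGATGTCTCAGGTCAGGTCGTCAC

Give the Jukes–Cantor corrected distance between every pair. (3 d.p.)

d(seq1,seq2) = 0.608, d(seq1,seq3) = 0.369, d(seq2,seq3) = 0.520

seq1–seq2: 10/24 sites differ → p ≈ 0.416667, d = −0.75 ln(1 − 0.555556) = 0.608198 ≈ 0.608.
seq1–seq3: 7/24 sites differ → p ≈ 0.291667, d = −0.75 ln(1 − 0.388889) = 0.369358 ≈ 0.369.
seq2–seq3: 9/24 sites differ → p = 0.375, d = −0.75 ln(1 − 0.5) = 0.519860 ≈ 0.520.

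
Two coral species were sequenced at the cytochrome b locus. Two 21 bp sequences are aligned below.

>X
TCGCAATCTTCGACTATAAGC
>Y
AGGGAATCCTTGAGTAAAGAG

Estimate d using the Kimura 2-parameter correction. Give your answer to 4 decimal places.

0.7611

Of 21 sites, 4 differences are transitions and 6 are transversions, so P = 4/21 ≈ 0.190476 and Q = 6/21 ≈ 0.285714.
Under the Kimura two-parameter model, d = −½ ln(1 − 2P − Q) − ¼ ln(1 − 2Q).
1 − 2P − Q = 0.333334, giving −½ ln(0.333334) = 0.549305.
1 − 2Q = 0.428572, giving −¼ ln(0.428572) = 0.211824.
d = 0.549305 + 0.211824 = 0.761129.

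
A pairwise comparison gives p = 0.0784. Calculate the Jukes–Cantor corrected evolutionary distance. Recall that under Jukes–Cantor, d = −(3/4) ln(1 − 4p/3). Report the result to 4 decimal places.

0.0828

d = −(3/4) ln(1 − 4p/3) = −0.75 ln(1 − 0.104533) = −0.75 ln(0.895467)
  = −0.75 × (-0.110410) = 0.082808 substitutions/site.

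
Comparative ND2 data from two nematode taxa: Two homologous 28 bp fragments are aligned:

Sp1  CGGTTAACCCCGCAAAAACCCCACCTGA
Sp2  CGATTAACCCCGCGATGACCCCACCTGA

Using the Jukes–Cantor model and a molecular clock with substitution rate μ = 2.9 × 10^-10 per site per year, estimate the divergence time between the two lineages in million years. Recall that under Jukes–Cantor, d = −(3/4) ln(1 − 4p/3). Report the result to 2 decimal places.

273.24

The sequences differ at 4 of 28 sites (3, 14, 16, 17), so p = 4/28 ≈ 0.142857.
d = −(3/4) ln(1 − 4p/3) = −0.75 ln(1 − 0.190476) = −0.75 ln(0.809524)
  = −0.75 × (-0.211309) = 0.158482 substitutions/site.
Under a molecular clock d = 2μt, so t = d/(2μ) = 0.158482 / (2 × 2.9 × 10^-10) = 273.24 million years.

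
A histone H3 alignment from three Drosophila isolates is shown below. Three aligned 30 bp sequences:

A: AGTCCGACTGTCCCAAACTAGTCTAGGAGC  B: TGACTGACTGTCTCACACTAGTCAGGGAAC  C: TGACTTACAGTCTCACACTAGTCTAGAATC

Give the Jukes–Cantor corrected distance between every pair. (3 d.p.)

d(A,B) = 0.330, d(A,C) = 0.383, d(B,C) = 0.233

A–B: 8/30 sites differ → p ≈ 0.266667, d = −0.75 ln(1 − 0.355556) = 0.329526 ≈ 0.330.
A–C: 9/30 sites differ → p = 0.3, d = −0.75 ln(1 − 0.4) = 0.383119 ≈ 0.383.
B–C: 6/30 sites differ → p = 0.2, d = −0.75 ln(1 − 0.266667) = 0.232617 ≈ 0.233.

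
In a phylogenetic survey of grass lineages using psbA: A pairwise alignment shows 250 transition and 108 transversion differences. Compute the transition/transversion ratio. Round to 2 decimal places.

R = 250/108 = 2.314814… ≈ 2.31 (to 2 d.p.).

2.31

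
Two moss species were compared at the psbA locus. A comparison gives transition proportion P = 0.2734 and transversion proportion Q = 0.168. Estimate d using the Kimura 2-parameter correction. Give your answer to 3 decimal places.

Under the Kimura two-parameter model, d = −½ ln(1 − 2P − Q) − ¼ ln(1 − 2Q).
1 − 2P − Q = 0.2852, giving −½ ln(0.2852) = 0.627282.
1 − 2Q = 0.664, giving −¼ ln(0.664) = 0.102368.
d = 0.627282 + 0.102368 = 0.729650.

0.730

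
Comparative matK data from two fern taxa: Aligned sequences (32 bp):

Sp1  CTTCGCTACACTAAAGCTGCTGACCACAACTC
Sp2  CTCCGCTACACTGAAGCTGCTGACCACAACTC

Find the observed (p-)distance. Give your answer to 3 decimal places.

The sequences differ at 2 of 32 positions (sites 3, 13).
p = 2/32 = 0.0625 ≈ 0.063 (to 3 d.p.).

0.063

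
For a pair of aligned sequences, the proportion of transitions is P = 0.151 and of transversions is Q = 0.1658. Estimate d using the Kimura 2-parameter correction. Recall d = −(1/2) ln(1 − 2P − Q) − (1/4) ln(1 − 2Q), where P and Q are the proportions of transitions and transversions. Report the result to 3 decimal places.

Under the Kimura two-parameter model, d = −½ ln(1 − 2P − Q) − ¼ ln(1 − 2Q).
1 − 2P − Q = 0.5322, giving −½ ln(0.5322) = 0.315368.
1 − 2Q = 0.6684, giving −¼ ln(0.6684) = 0.100717.
d = 0.315368 + 0.100717 = 0.416085.

0.416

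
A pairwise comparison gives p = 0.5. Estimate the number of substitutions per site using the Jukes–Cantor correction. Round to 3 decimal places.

0.824

d = −(3/4) ln(1 − 4p/3) = −0.75 ln(1 − 0.666667) = −0.75 ln(0.333333)
  = −0.75 × (-1.098613) = 0.823960 substitutions/site.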